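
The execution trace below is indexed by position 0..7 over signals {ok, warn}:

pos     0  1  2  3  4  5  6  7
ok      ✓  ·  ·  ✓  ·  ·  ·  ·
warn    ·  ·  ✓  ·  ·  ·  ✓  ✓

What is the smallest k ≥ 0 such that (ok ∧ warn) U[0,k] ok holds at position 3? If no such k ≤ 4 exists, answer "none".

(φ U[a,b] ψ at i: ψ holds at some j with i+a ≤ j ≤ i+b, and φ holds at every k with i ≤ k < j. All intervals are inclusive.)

Need earliest j ≥ 3 with ok, and (ok ∧ warn) at every k in [3,j-1].
  j=3: rhs holds (empty prefix). k = 0.

0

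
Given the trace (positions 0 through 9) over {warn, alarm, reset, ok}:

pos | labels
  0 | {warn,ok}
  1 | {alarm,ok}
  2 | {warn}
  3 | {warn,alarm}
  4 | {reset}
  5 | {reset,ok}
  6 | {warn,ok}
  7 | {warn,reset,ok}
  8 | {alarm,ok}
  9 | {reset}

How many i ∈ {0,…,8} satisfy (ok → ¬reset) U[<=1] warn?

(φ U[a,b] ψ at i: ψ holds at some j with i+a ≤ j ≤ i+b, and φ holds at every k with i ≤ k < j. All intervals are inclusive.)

Evaluate at each i in [0,8]:
  i=0: ✓ (rhs at j=0)
  i=1: ✓ (rhs at j=2; lhs holds on [1,1])
  i=2: ✓ (rhs at j=2)
  i=3: ✓ (rhs at j=3)
  i=4: ✗ (no rhs in [4,5])
  i=5: ✗ (lhs fails at k=5 before rhs at j=6)
  i=6: ✓ (rhs at j=6)
  i=7: ✓ (rhs at j=7)
  i=8: ✗ (no rhs in [8,9])
Positions where it holds: {0, 1, 2, 3, 6, 7} → 6.

6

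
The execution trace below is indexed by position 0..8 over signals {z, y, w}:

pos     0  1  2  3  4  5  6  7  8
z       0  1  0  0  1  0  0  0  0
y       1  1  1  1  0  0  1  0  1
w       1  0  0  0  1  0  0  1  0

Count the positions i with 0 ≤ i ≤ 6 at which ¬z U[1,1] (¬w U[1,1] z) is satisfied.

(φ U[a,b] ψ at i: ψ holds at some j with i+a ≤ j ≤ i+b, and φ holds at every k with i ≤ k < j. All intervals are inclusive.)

Evaluate at each i in [0,6]:
  i=0: ✗ (no rhs in [1,1])
  i=1: ✗ (no rhs in [2,2])
  i=2: ✓ (rhs at j=3; lhs holds on [2,2])
  i=3: ✗ (no rhs in [4,4])
  i=4: ✗ (no rhs in [5,5])
  i=5: ✗ (no rhs in [6,6])
  i=6: ✗ (no rhs in [7,7])
Positions where it holds: {2} → 1.

1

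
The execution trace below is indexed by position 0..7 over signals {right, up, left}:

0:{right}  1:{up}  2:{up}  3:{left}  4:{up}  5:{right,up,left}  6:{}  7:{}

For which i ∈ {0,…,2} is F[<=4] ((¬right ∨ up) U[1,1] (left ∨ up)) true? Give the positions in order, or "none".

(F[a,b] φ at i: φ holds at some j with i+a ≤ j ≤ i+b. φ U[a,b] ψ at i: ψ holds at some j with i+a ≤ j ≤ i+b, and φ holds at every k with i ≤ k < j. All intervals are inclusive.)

Evaluate at each i in [0,2]:
  i=0: ✓ (witness j=1)
  i=1: ✓ (witness j=1)
  i=2: ✓ (witness j=2)

0, 1, 2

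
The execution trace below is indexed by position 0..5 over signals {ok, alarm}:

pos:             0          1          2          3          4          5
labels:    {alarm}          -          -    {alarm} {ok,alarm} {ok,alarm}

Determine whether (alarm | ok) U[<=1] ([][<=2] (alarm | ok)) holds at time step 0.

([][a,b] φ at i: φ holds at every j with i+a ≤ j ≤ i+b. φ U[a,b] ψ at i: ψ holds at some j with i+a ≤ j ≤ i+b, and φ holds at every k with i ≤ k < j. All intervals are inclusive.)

Need some j in [0,1] with [][<=2] (alarm | ok), and (alarm | ok) at every k in [0,j-1].
  j=0: [][<=2] (alarm | ok) — fails at 1.
  j=1: [][<=2] (alarm | ok) — fails at 1.
No j in the window works → until fails.

False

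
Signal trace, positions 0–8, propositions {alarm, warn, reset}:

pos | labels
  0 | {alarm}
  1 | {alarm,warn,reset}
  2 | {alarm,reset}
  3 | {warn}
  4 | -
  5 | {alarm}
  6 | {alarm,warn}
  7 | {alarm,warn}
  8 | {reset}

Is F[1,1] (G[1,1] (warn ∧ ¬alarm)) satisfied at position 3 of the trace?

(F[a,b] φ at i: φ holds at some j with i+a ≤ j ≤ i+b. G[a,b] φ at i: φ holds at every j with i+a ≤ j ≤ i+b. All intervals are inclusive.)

Check G[1,1] (warn ∧ ¬alarm) at each j in [4,4]:
  j=4: fails at 5
No position in the window satisfies it → formula fails.

Does not hold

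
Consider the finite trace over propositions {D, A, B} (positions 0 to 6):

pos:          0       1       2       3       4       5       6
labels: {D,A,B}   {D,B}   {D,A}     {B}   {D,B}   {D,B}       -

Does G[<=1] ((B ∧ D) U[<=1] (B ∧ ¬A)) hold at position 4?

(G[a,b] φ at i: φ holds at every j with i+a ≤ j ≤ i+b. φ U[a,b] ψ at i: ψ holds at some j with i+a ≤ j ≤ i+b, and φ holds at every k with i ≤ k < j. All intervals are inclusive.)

Holds

Check ((B ∧ D) U[<=1] (B ∧ ¬A)) at every j in [4,5]:
  j=4: holds
  j=5: holds
All positions satisfy it → formula holds.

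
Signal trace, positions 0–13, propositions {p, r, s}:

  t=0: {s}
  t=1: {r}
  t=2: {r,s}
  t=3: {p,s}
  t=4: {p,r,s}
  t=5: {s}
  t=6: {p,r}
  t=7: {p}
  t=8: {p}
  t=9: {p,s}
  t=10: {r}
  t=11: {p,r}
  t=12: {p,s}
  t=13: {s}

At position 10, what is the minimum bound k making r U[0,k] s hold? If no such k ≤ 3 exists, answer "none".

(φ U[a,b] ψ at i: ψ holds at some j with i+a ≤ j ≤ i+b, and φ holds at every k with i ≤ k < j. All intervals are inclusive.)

Need earliest j ≥ 10 with s, and r at every k in [10,j-1].
  j=10: rhs fails.
  j=11: rhs fails.
  j=12: rhs holds; lhs holds on [10,11]. k = 2.

2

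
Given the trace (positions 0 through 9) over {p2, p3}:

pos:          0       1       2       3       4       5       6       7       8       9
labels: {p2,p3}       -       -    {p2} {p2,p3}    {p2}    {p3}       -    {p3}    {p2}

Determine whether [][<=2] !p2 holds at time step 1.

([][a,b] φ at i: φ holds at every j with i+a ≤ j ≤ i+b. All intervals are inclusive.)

No

Check !p2 at every j in [1,3]:
  j=1: true
  j=2: true
  j=3: false
Fails at j=3 → formula fails.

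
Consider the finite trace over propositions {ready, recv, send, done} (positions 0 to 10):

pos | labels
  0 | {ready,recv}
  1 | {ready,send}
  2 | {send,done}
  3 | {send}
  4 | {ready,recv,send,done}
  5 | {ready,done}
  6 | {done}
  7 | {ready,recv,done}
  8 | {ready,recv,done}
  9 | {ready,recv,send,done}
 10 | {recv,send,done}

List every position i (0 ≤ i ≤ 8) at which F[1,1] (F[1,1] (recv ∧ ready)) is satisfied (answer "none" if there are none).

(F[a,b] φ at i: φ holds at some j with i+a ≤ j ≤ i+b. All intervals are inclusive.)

Evaluate at each i in [0,8]:
  i=0: ✗ (none in [1,1])
  i=1: ✗ (none in [2,2])
  i=2: ✓ (witness j=3)
  i=3: ✗ (none in [4,4])
  i=4: ✗ (none in [5,5])
  i=5: ✓ (witness j=6)
  i=6: ✓ (witness j=7)
  i=7: ✓ (witness j=8)
  i=8: ✗ (none in [9,9])

2, 5, 6, 7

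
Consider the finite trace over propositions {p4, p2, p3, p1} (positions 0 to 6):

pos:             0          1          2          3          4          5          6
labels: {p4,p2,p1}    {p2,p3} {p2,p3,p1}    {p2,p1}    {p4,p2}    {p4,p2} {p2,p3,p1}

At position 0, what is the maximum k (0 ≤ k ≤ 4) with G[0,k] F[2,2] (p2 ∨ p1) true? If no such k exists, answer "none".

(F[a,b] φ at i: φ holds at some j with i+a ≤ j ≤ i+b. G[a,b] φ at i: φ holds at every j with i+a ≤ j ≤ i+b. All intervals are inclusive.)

F[2,2] (p2 ∨ p1) must hold from j=0 onward; find where it first fails.
  j=0: holds
  j=1: holds
  j=2: holds
  j=3: holds
  j=4: holds
Holds through j=4; largest k = 4.

4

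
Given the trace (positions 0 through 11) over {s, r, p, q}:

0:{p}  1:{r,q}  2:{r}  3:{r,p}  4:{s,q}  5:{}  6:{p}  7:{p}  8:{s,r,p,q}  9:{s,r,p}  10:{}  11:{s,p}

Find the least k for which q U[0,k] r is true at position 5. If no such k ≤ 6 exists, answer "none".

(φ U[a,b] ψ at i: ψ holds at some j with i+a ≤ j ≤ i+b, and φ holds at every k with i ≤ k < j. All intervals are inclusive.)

Need earliest j ≥ 5 with r, and q at every k in [5,j-1].
  j=5: rhs fails.
  j=6: rhs fails.
  j=7: rhs fails.
  j=8: rhs holds but lhs fails at k=5.
  j=9: rhs holds but lhs fails at k=5.
  j=10: rhs fails.
  j=11: rhs fails.
No witness within the range → none.

none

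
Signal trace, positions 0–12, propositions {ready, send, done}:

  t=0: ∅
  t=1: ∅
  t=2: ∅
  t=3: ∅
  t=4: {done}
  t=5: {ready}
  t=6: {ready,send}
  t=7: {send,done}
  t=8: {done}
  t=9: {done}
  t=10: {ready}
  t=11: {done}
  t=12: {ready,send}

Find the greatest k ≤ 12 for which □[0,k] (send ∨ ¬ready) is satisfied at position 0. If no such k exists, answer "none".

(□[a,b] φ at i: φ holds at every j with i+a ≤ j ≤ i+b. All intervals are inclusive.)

(send ∨ ¬ready) must hold from j=0 onward; find where it first fails.
  j=0: holds
  j=1: holds
  j=2: holds
  j=3: holds
  j=4: holds
  j=5: fails
Holds on [0,4], so largest k = 4.

4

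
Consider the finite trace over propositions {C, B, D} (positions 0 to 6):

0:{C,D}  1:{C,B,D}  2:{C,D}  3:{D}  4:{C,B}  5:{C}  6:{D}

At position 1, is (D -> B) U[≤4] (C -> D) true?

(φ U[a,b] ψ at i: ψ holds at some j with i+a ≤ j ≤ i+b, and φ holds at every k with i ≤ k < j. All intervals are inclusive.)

Need some j in [1,5] with (C -> D), and (D -> B) at every k in [1,j-1].
  j=1: (C -> D) holds; no prefix to check → satisfied.

Holds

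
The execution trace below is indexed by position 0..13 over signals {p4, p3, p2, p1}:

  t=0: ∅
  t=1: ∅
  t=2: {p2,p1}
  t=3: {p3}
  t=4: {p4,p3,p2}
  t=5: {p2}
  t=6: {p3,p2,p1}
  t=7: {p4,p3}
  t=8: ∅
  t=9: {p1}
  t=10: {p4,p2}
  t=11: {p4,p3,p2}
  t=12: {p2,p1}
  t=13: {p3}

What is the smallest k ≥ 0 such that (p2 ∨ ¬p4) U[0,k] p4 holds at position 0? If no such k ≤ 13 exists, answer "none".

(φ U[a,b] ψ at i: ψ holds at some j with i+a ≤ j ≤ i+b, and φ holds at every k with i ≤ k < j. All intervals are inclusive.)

Need earliest j ≥ 0 with p4, and (p2 ∨ ¬p4) at every k in [0,j-1].
  j=0: rhs fails.
  j=1: rhs fails.
  j=2: rhs fails.
  j=3: rhs fails.
  j=4: rhs holds; lhs holds on [0,3]. k = 4.

4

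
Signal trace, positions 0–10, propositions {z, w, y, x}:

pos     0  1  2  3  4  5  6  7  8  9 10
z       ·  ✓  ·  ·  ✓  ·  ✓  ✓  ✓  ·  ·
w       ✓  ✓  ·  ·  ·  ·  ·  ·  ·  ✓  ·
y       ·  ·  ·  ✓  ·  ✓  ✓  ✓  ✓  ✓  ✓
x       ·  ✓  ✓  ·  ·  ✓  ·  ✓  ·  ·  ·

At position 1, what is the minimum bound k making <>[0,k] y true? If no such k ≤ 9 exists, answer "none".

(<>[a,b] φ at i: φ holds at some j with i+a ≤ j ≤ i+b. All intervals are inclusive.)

Scan j = 1,2,… for y:
  j=1: fails
  j=2: fails
  j=3: holds
First hit at j=3, so smallest k = 3-1 = 2.

2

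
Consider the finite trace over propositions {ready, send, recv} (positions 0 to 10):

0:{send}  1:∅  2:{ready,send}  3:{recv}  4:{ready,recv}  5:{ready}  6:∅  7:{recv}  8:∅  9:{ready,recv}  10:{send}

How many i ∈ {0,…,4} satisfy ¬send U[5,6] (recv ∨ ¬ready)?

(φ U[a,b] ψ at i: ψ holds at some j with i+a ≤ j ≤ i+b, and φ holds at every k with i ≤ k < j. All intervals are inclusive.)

Evaluate at each i in [0,4]:
  i=0: ✗ (lhs fails at k=0 before rhs at j=6)
  i=1: ✗ (lhs fails at k=2 before rhs at j=6)
  i=2: ✗ (lhs fails at k=2 before rhs at j=7)
  i=3: ✓ (rhs at j=8; lhs holds on [3,7])
  i=4: ✓ (rhs at j=9; lhs holds on [4,8])
Positions where it holds: {3, 4} → 2.

2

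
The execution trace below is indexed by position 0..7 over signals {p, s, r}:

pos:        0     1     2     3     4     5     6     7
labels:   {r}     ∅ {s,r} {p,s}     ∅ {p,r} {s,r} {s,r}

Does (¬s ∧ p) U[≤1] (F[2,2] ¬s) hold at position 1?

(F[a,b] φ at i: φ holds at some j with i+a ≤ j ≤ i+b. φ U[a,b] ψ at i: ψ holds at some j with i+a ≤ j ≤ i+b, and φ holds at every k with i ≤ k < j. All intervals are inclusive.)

Need some j in [1,2] with F[2,2] ¬s, and (¬s ∧ p) at every k in [1,j-1].
  j=1: F[2,2] ¬s — fails (none in [3,3]).
  j=2: F[2,2] ¬s holds, but (¬s ∧ p) fails at k=1 → not this j.
No j in the window works → until fails.

False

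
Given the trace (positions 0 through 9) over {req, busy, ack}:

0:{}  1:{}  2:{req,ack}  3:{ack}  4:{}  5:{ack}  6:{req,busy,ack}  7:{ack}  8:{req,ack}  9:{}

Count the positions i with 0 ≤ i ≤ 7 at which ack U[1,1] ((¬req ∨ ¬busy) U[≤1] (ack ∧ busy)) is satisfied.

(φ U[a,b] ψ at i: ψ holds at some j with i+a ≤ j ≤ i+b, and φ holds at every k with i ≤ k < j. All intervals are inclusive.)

Evaluate at each i in [0,7]:
  i=0: ✗ (no rhs in [1,1])
  i=1: ✗ (no rhs in [2,2])
  i=2: ✗ (no rhs in [3,3])
  i=3: ✗ (no rhs in [4,4])
  i=4: ✗ (lhs fails at k=4 before rhs at j=5)
  i=5: ✓ (rhs at j=6; lhs holds on [5,5])
  i=6: ✗ (no rhs in [7,7])
  i=7: ✗ (no rhs in [8,8])
Positions where it holds: {5} → 1.

1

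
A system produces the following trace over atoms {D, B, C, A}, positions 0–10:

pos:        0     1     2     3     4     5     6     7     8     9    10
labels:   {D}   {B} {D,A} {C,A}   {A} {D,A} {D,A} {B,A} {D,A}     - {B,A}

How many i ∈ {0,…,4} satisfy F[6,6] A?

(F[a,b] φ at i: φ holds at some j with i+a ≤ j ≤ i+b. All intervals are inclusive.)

4

Evaluate at each i in [0,4]:
  i=0: ✓ (witness j=6)
  i=1: ✓ (witness j=7)
  i=2: ✓ (witness j=8)
  i=3: ✗ (none in [9,9])
  i=4: ✓ (witness j=10)
Positions where it holds: {0, 1, 2, 4} → 4.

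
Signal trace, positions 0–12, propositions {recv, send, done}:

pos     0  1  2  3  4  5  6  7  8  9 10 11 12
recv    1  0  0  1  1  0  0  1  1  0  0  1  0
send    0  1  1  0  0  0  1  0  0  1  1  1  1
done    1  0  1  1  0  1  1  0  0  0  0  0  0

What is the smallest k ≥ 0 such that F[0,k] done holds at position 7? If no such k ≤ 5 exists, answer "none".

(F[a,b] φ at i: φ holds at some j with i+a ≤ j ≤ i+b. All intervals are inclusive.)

none

Scan j = 7,8,… for done:
  j=7: fails
  j=8: fails
  j=9: fails
  j=10: fails
  j=11: fails
  j=12: fails
No j in [7,12] satisfies it → none.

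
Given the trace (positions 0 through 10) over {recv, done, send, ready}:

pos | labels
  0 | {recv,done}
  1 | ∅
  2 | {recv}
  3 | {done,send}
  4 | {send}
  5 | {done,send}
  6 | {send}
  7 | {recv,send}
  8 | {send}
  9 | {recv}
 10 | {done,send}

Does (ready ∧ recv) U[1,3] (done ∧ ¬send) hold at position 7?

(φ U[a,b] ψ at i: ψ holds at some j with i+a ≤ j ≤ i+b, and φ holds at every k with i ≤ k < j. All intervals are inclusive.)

Need some j in [8,10] with (done ∧ ¬send), and (ready ∧ recv) at every k in [7,j-1].
  j=8: (done ∧ ¬send) false.
  j=9: (done ∧ ¬send) false.
  j=10: (done ∧ ¬send) false.
No j in the window works → until fails.

False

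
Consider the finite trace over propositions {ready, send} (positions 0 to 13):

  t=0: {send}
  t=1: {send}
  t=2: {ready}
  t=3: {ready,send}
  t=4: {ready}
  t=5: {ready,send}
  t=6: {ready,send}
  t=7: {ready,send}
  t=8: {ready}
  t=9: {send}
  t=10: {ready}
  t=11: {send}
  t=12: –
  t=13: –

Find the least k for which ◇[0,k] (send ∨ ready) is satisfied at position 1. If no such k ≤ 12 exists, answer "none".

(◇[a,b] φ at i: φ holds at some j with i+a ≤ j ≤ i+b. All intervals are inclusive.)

0

Scan j = 1,2,… for (send ∨ ready):
  j=1: holds
First hit at j=1, so smallest k = 1-1 = 0.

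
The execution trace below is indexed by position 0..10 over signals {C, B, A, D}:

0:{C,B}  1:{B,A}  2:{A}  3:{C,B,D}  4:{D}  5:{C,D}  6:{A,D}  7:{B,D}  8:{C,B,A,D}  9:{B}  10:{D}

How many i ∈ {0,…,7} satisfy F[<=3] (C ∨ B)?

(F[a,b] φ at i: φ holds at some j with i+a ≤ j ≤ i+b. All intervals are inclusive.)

Evaluate at each i in [0,7]:
  i=0: ✓ (witness j=0)
  i=1: ✓ (witness j=1)
  i=2: ✓ (witness j=3)
  i=3: ✓ (witness j=3)
  i=4: ✓ (witness j=5)
  i=5: ✓ (witness j=5)
  i=6: ✓ (witness j=7)
  i=7: ✓ (witness j=7)
Positions where it holds: {0, 1, 2, 3, 4, 5, 6, 7} → 8.

8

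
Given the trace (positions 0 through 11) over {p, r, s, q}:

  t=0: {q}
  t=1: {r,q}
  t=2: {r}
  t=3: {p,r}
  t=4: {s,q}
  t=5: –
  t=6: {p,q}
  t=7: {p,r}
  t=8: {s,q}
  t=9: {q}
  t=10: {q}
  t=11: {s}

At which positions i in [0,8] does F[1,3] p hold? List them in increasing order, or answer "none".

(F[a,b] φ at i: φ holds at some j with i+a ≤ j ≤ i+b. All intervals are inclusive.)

Evaluate at each i in [0,8]:
  i=0: ✓ (witness j=3)
  i=1: ✓ (witness j=3)
  i=2: ✓ (witness j=3)
  i=3: ✓ (witness j=6)
  i=4: ✓ (witness j=6)
  i=5: ✓ (witness j=6)
  i=6: ✓ (witness j=7)
  i=7: ✗ (none in [8,10])
  i=8: ✗ (none in [9,11])

0, 1, 2, 3, 4, 5, 6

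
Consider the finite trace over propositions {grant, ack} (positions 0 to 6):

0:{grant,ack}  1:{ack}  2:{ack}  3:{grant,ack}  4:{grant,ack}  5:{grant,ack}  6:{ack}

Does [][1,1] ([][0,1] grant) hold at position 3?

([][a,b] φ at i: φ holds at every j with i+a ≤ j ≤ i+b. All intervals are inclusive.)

True

Check [][0,1] grant at every j in [4,4]:
  j=4: holds on [4,5]
All positions satisfy it → formula holds.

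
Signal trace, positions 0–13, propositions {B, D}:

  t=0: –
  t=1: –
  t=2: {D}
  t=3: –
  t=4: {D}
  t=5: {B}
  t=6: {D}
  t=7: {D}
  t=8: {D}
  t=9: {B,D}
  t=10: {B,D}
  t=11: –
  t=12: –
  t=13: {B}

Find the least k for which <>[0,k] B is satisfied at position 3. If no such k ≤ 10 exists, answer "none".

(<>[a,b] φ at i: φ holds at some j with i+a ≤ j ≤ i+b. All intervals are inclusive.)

Scan j = 3,4,… for B:
  j=3: fails
  j=4: fails
  j=5: holds
First hit at j=5, so smallest k = 5-3 = 2.

2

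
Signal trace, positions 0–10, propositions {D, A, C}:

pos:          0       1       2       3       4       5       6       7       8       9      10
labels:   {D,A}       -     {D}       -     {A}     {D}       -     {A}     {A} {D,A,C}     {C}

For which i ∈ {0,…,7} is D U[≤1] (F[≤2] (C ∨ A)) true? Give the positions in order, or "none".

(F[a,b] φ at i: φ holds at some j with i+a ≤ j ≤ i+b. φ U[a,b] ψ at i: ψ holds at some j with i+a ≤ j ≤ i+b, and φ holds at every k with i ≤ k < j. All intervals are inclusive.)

Evaluate at each i in [0,7]:
  i=0: ✓ (rhs at j=0)
  i=1: ✗ (lhs fails at k=1 before rhs at j=2)
  i=2: ✓ (rhs at j=2)
  i=3: ✓ (rhs at j=3)
  i=4: ✓ (rhs at j=4)
  i=5: ✓ (rhs at j=5)
  i=6: ✓ (rhs at j=6)
  i=7: ✓ (rhs at j=7)

0, 2, 3, 4, 5, 6, 7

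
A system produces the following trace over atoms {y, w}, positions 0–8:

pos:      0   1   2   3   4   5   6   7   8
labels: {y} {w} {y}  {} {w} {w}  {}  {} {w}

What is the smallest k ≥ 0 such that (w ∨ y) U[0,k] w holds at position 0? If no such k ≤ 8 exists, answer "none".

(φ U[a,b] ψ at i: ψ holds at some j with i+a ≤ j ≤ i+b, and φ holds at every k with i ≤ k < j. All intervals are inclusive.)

1

Need earliest j ≥ 0 with w, and (w ∨ y) at every k in [0,j-1].
  j=0: rhs fails.
  j=1: rhs holds; lhs holds on [0,0]. k = 1.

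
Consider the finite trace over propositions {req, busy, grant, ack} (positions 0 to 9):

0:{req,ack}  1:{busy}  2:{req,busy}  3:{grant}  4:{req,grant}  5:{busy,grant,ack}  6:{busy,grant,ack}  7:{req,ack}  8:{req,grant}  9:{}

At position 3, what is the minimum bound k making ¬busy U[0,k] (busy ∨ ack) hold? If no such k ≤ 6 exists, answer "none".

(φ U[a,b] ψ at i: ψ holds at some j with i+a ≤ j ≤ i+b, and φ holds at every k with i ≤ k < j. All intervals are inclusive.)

2

Need earliest j ≥ 3 with (busy ∨ ack), and ¬busy at every k in [3,j-1].
  j=3: rhs fails.
  j=4: rhs fails.
  j=5: rhs holds; lhs holds on [3,4]. k = 2.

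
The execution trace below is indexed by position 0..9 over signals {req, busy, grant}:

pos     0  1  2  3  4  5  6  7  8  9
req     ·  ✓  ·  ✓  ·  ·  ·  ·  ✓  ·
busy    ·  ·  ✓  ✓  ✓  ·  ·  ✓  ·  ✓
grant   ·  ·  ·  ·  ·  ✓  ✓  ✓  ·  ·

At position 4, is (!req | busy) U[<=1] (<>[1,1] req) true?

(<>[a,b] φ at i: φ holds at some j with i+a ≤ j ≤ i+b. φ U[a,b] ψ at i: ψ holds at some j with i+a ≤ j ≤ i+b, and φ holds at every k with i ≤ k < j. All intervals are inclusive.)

Need some j in [4,5] with <>[1,1] req, and (!req | busy) at every k in [4,j-1].
  j=4: <>[1,1] req — fails (none in [5,5]).
  j=5: <>[1,1] req — fails (none in [6,6]).
No j in the window works → until fails.

No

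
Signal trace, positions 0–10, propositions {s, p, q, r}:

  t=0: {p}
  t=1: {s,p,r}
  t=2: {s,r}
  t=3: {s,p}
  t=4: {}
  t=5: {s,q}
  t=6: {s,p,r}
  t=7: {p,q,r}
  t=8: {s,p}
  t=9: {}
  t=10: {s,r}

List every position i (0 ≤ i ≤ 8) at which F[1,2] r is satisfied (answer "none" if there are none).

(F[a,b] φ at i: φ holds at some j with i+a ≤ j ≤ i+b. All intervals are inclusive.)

0, 1, 4, 5, 6, 8

Evaluate at each i in [0,8]:
  i=0: ✓ (witness j=1)
  i=1: ✓ (witness j=2)
  i=2: ✗ (none in [3,4])
  i=3: ✗ (none in [4,5])
  i=4: ✓ (witness j=6)
  i=5: ✓ (witness j=6)
  i=6: ✓ (witness j=7)
  i=7: ✗ (none in [8,9])
  i=8: ✓ (witness j=10)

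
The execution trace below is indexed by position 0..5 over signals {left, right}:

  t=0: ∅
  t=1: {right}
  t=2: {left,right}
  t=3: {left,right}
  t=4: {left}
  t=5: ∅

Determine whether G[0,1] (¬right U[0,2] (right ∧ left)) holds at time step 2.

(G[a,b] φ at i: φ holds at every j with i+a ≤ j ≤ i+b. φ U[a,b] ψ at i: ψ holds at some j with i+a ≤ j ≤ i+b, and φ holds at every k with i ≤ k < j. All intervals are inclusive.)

True

Check (¬right U[0,2] (right ∧ left)) at every j in [2,3]:
  j=2: holds
  j=3: holds
All positions satisfy it → formula holds.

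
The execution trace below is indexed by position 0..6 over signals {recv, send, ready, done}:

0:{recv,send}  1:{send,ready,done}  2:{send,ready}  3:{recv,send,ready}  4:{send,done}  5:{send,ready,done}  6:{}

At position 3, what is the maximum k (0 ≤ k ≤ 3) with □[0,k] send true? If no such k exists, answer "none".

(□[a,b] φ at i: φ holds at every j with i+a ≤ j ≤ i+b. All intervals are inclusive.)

2

send must hold from j=3 onward; find where it first fails.
  j=3: holds
  j=4: holds
  j=5: holds
  j=6: fails
Holds on [3,5], so largest k = 2.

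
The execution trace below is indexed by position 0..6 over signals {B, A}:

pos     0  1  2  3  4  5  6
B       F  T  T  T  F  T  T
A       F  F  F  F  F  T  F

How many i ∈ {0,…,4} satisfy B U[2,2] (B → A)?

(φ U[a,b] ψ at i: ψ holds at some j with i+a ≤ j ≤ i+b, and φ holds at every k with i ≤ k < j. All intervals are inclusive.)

1

Evaluate at each i in [0,4]:
  i=0: ✗ (no rhs in [2,2])
  i=1: ✗ (no rhs in [3,3])
  i=2: ✓ (rhs at j=4; lhs holds on [2,3])
  i=3: ✗ (lhs fails at k=4 before rhs at j=5)
  i=4: ✗ (no rhs in [6,6])
Positions where it holds: {2} → 1.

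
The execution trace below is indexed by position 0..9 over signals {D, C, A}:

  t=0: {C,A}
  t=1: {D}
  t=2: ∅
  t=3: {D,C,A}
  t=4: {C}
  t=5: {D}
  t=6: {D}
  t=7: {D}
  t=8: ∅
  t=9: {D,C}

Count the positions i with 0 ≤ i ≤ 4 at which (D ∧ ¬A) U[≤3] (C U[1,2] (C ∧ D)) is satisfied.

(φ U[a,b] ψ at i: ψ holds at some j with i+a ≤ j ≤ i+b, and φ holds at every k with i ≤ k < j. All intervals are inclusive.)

Evaluate at each i in [0,4]:
  i=0: ✗ (no rhs in [0,3])
  i=1: ✗ (no rhs in [1,4])
  i=2: ✗ (no rhs in [2,5])
  i=3: ✗ (no rhs in [3,6])
  i=4: ✗ (no rhs in [4,7])
Positions where it holds: {} → 0.

0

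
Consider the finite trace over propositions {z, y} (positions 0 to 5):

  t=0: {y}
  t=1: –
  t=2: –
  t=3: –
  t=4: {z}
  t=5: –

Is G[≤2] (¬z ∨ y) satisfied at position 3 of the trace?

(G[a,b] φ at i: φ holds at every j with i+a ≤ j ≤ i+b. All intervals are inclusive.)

Check (¬z ∨ y) at every j in [3,5]:
  j=3: true
  j=4: false
  j=5: true
Fails at j=4 → formula fails.

False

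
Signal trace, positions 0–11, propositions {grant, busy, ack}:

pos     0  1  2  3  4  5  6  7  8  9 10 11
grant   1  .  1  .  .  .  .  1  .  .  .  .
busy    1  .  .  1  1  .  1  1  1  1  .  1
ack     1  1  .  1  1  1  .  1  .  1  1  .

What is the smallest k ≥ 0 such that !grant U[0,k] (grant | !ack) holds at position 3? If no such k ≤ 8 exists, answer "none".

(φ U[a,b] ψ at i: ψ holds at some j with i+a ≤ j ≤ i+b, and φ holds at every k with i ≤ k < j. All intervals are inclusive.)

Need earliest j ≥ 3 with (grant | !ack), and !grant at every k in [3,j-1].
  j=3: rhs fails.
  j=4: rhs fails.
  j=5: rhs fails.
  j=6: rhs holds; lhs holds on [3,5]. k = 3.

3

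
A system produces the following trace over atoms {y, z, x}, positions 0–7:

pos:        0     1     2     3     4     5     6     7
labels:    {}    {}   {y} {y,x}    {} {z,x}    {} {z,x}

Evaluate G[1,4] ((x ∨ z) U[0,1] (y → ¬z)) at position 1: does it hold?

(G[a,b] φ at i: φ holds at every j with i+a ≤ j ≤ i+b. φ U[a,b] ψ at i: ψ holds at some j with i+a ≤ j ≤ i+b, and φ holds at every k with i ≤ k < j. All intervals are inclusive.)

Yes

Check ((x ∨ z) U[0,1] (y → ¬z)) at every j in [2,5]:
  j=2: holds
  j=3: holds
  j=4: holds
  j=5: holds
All positions satisfy it → formula holds.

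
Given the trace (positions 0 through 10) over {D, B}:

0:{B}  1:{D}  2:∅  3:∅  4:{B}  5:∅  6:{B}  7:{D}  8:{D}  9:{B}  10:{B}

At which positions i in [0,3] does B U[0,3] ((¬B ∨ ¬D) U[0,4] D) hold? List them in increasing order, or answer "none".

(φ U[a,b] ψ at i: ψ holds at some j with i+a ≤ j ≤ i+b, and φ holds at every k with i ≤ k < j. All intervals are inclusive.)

0, 1, 3

Evaluate at each i in [0,3]:
  i=0: ✓ (rhs at j=0)
  i=1: ✓ (rhs at j=1)
  i=2: ✗ (lhs fails at k=2 before rhs at j=3)
  i=3: ✓ (rhs at j=3)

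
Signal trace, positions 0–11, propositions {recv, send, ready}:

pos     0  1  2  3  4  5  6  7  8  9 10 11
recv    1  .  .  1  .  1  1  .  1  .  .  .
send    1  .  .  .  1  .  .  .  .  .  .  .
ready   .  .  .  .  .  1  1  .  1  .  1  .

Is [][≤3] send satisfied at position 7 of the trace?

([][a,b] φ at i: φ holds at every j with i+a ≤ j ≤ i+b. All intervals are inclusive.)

No

Check send at every j in [7,10]:
  j=7: false
  j=8: false
  j=9: false
  j=10: false
Fails at j=7 → formula fails.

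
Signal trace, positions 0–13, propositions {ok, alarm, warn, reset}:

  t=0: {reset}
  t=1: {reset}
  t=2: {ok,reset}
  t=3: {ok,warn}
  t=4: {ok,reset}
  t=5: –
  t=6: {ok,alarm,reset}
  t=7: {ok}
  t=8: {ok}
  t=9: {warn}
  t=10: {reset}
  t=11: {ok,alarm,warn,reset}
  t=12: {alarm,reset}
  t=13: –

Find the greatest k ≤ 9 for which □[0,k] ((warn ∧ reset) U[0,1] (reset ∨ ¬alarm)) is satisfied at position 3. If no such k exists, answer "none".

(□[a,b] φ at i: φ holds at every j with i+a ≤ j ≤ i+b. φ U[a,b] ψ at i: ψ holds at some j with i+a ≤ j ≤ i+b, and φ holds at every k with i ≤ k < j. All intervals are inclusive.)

9

((warn ∧ reset) U[0,1] (reset ∨ ¬alarm)) must hold from j=3 onward; find where it first fails.
  j=3: holds
  j=4: holds
  j=5: holds
  j=6: holds
  j=7: holds
  j=8: holds
  j=9: holds
  j=10: holds
  j=11: holds
  j=12: holds
Holds through j=12; largest k = 9.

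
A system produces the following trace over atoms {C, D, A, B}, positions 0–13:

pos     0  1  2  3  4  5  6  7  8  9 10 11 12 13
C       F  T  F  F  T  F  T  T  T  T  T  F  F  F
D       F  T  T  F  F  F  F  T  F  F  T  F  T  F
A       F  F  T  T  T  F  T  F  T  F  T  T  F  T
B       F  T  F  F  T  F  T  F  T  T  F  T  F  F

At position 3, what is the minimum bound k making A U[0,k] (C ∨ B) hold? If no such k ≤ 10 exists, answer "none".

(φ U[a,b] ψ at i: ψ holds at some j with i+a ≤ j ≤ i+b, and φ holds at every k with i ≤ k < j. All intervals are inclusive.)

Need earliest j ≥ 3 with (C ∨ B), and A at every k in [3,j-1].
  j=3: rhs fails.
  j=4: rhs holds; lhs holds on [3,3]. k = 1.

1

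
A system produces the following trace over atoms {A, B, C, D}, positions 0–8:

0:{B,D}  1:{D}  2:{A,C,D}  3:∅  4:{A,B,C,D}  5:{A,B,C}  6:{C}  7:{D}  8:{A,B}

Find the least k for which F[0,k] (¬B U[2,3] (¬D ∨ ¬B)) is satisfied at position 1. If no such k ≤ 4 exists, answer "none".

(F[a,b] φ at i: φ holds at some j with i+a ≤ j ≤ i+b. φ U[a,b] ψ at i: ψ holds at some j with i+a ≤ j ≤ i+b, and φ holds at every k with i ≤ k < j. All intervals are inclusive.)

0

Scan j = 1,2,… for (¬B U[2,3] (¬D ∨ ¬B)):
  j=1: holds
First hit at j=1, so smallest k = 1-1 = 0.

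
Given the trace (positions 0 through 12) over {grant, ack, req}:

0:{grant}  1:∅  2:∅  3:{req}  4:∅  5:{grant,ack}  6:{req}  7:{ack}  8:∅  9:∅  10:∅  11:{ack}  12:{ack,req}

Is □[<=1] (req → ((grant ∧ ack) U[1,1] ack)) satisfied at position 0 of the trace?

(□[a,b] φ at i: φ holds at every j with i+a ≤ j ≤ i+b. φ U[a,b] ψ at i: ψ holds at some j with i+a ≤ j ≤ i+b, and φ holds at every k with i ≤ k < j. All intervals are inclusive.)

Yes

Check (req → ((grant ∧ ack) U[1,1] ack)) at every j in [0,1]:
  j=0: antecedent false → ✓
  j=1: antecedent false → ✓
All positions satisfy it → formula holds.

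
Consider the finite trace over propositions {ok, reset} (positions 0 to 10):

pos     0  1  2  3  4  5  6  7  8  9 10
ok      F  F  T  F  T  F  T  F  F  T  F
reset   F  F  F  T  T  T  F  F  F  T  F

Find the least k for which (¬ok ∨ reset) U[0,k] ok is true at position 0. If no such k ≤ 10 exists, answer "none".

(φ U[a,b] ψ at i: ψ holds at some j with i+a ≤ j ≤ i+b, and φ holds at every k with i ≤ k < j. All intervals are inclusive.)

Need earliest j ≥ 0 with ok, and (¬ok ∨ reset) at every k in [0,j-1].
  j=0: rhs fails.
  j=1: rhs fails.
  j=2: rhs holds; lhs holds on [0,1]. k = 2.

2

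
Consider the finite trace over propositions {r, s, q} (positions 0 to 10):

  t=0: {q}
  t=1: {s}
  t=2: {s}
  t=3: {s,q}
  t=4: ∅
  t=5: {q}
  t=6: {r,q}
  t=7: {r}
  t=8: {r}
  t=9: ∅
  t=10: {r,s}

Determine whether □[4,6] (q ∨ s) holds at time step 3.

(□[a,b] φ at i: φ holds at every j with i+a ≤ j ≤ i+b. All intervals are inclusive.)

Check (q ∨ s) at every j in [7,9]:
  j=7: false
  j=8: false
  j=9: false
Fails at j=7 → formula fails.

No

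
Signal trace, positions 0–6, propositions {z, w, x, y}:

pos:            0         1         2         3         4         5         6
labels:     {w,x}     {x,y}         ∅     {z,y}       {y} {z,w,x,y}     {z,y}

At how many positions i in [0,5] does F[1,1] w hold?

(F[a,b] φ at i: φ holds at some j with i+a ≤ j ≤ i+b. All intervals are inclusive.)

1

Evaluate at each i in [0,5]:
  i=0: ✗ (none in [1,1])
  i=1: ✗ (none in [2,2])
  i=2: ✗ (none in [3,3])
  i=3: ✗ (none in [4,4])
  i=4: ✓ (witness j=5)
  i=5: ✗ (none in [6,6])
Positions where it holds: {4} → 1.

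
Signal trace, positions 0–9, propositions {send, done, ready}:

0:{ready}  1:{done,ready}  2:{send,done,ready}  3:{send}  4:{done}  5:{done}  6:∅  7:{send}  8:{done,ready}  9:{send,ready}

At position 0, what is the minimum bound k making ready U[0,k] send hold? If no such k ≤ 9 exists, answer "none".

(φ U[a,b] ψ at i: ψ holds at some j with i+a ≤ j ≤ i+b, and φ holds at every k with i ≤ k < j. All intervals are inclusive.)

2

Need earliest j ≥ 0 with send, and ready at every k in [0,j-1].
  j=0: rhs fails.
  j=1: rhs fails.
  j=2: rhs holds; lhs holds on [0,1]. k = 2.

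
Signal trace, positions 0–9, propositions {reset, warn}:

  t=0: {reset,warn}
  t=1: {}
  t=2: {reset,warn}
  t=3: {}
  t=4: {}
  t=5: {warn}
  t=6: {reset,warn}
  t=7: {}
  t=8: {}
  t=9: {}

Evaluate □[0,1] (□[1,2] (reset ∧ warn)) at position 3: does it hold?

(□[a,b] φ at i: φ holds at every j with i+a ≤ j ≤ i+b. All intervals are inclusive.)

Check □[1,2] (reset ∧ warn) at every j in [3,4]:
  j=3: fails at 4
  j=4: fails at 5
Fails at j=3 → formula fails.

False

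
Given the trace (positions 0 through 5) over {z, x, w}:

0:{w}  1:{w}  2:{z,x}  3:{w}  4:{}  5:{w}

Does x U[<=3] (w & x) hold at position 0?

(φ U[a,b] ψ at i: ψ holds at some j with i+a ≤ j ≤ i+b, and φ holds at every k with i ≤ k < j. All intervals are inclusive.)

False

Need some j in [0,3] with (w & x), and x at every k in [0,j-1].
  j=0: (w & x) false.
  j=1: (w & x) false.
  j=2: (w & x) false.
  j=3: (w & x) false.
No j in the window works → until fails.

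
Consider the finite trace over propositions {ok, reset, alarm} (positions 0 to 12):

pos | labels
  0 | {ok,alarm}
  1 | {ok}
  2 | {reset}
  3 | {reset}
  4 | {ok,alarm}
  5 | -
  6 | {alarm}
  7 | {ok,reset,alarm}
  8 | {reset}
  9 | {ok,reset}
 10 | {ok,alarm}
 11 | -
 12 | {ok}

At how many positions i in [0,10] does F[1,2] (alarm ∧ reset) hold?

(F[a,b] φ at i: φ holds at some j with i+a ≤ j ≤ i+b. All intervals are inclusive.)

Evaluate at each i in [0,10]:
  i=0: ✗ (none in [1,2])
  i=1: ✗ (none in [2,3])
  i=2: ✗ (none in [3,4])
  i=3: ✗ (none in [4,5])
  i=4: ✗ (none in [5,6])
  i=5: ✓ (witness j=7)
  i=6: ✓ (witness j=7)
  i=7: ✗ (none in [8,9])
  i=8: ✗ (none in [9,10])
  i=9: ✗ (none in [10,11])
  i=10: ✗ (none in [11,12])
Positions where it holds: {5, 6} → 2.

2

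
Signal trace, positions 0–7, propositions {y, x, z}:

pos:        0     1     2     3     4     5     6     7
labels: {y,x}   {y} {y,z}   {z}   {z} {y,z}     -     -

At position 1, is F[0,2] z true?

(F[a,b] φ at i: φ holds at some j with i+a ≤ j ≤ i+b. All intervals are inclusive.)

Yes

Check z at each j in [1,3]:
  j=1: false
  j=2: true
  j=3: true
Found at j=2 → formula holds.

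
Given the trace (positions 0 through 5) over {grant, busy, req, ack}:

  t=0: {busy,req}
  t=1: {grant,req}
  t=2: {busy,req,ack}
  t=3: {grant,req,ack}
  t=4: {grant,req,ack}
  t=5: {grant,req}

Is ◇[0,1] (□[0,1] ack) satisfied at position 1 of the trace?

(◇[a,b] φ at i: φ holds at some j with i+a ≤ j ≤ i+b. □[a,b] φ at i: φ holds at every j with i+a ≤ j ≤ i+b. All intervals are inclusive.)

Holds

Check □[0,1] ack at each j in [1,2]:
  j=1: fails at 1
  j=2: holds on [2,3]
Found at j=2 → formula holds.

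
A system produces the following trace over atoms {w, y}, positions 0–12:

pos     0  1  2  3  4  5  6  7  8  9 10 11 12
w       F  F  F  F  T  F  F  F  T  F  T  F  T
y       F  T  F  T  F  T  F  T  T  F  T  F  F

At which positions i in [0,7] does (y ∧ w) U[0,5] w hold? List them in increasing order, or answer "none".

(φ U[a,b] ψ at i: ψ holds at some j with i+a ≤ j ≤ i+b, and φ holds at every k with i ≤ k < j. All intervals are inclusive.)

Evaluate at each i in [0,7]:
  i=0: ✗ (lhs fails at k=0 before rhs at j=4)
  i=1: ✗ (lhs fails at k=1 before rhs at j=4)
  i=2: ✗ (lhs fails at k=2 before rhs at j=4)
  i=3: ✗ (lhs fails at k=3 before rhs at j=4)
  i=4: ✓ (rhs at j=4)
  i=5: ✗ (lhs fails at k=5 before rhs at j=8)
  i=6: ✗ (lhs fails at k=6 before rhs at j=8)
  i=7: ✗ (lhs fails at k=7 before rhs at j=8)

4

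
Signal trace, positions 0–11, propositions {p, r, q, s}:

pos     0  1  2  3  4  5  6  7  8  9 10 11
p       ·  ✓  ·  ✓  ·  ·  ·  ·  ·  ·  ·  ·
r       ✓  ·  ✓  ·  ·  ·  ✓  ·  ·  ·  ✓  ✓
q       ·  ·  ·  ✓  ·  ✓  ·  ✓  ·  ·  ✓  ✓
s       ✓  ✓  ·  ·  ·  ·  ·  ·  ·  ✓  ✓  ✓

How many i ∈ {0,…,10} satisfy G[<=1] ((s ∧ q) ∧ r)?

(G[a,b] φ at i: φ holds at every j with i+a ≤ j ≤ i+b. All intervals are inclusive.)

Evaluate at each i in [0,10]:
  i=0: ✗ (fails at j=0)
  i=1: ✗ (fails at j=1)
  i=2: ✗ (fails at j=2)
  i=3: ✗ (fails at j=3)
  i=4: ✗ (fails at j=4)
  i=5: ✗ (fails at j=5)
  i=6: ✗ (fails at j=6)
  i=7: ✗ (fails at j=7)
  i=8: ✗ (fails at j=8)
  i=9: ✗ (fails at j=9)
  i=10: ✓ (all of [10,11])
Positions where it holds: {10} → 1.

1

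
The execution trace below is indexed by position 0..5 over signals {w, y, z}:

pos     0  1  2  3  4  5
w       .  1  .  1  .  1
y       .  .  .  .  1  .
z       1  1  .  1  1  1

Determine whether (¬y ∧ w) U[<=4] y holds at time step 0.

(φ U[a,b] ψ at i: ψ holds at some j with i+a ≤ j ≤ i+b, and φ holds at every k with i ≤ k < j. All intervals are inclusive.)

No

Need some j in [0,4] with y, and (¬y ∧ w) at every k in [0,j-1].
  j=0: y false.
  j=1: y false.
  j=2: y false.
  j=3: y false.
  j=4: y holds, but (¬y ∧ w) fails at k=0 → not this j.
No j in the window works → until fails.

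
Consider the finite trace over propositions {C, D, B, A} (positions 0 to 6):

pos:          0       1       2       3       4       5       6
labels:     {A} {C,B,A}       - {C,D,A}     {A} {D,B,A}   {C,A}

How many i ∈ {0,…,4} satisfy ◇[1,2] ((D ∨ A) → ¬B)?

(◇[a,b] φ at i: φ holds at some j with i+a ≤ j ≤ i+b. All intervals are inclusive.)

Evaluate at each i in [0,4]:
  i=0: ✓ (witness j=2)
  i=1: ✓ (witness j=2)
  i=2: ✓ (witness j=3)
  i=3: ✓ (witness j=4)
  i=4: ✓ (witness j=6)
Positions where it holds: {0, 1, 2, 3, 4} → 5.

5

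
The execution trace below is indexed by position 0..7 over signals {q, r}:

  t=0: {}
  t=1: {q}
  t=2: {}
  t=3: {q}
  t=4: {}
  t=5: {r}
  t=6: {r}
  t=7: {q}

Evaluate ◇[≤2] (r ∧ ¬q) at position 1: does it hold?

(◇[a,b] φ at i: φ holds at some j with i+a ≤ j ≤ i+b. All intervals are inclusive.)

No

Check (r ∧ ¬q) at each j in [1,3]:
  j=1: false
  j=2: false
  j=3: false
No position in the window satisfies it → formula fails.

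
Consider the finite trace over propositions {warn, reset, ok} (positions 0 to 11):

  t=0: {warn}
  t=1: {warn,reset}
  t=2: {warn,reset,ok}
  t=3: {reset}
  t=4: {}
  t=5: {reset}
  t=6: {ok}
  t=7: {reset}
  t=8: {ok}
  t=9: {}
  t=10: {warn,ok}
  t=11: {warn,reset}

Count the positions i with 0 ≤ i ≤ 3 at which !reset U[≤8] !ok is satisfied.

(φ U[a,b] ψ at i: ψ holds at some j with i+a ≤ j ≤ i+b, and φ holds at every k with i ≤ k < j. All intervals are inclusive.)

3

Evaluate at each i in [0,3]:
  i=0: ✓ (rhs at j=0)
  i=1: ✓ (rhs at j=1)
  i=2: ✗ (lhs fails at k=2 before rhs at j=3)
  i=3: ✓ (rhs at j=3)
Positions where it holds: {0, 1, 3} → 3.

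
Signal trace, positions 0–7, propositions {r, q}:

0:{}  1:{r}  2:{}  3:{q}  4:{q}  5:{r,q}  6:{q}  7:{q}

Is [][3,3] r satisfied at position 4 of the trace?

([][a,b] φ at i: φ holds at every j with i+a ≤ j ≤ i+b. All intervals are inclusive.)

No

Check r at every j in [7,7]:
  j=7: false
Fails at j=7 → formula fails.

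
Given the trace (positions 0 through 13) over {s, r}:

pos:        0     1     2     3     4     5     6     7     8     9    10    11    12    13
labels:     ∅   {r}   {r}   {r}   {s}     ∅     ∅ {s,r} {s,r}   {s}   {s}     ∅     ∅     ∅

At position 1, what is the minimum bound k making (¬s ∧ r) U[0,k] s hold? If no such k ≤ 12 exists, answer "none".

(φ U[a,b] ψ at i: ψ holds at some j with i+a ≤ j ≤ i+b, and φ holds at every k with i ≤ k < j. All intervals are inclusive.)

3

Need earliest j ≥ 1 with s, and (¬s ∧ r) at every k in [1,j-1].
  j=1: rhs fails.
  j=2: rhs fails.
  j=3: rhs fails.
  j=4: rhs holds; lhs holds on [1,3]. k = 3.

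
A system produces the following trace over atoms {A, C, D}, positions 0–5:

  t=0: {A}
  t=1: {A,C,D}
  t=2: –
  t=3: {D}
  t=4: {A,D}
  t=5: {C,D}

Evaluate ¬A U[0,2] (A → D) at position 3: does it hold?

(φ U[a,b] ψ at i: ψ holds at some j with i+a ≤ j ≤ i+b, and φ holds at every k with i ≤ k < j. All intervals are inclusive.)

Holds

Need some j in [3,5] with (A → D), and ¬A at every k in [3,j-1].
  j=3: (A → D) holds; no prefix to check → satisfied.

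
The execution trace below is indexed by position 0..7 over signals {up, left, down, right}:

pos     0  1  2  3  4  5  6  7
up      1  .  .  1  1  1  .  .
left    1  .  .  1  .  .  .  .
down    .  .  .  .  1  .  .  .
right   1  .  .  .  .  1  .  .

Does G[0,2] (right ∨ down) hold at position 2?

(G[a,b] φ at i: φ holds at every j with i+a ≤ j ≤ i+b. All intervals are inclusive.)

Check (right ∨ down) at every j in [2,4]:
  j=2: false
  j=3: false
  j=4: true
Fails at j=2 → formula fails.

False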